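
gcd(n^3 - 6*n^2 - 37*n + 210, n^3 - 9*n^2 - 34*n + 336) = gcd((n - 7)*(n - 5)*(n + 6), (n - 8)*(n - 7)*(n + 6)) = n^2 - n - 42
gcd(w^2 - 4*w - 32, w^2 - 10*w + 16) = w - 8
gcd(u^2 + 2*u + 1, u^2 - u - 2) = u + 1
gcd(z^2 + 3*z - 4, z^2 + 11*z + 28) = z + 4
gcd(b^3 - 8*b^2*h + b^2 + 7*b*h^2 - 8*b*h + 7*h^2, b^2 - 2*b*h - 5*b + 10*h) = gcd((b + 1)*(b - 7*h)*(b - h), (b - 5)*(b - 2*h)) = 1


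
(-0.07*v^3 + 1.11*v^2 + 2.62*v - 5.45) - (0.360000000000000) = -0.07*v^3 + 1.11*v^2 + 2.62*v - 5.81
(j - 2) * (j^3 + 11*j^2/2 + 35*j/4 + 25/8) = j^4 + 7*j^3/2 - 9*j^2/4 - 115*j/8 - 25/4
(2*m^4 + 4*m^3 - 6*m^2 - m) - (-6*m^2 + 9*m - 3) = 2*m^4 + 4*m^3 - 10*m + 3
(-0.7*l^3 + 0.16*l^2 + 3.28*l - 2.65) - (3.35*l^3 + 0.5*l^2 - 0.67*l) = -4.05*l^3 - 0.34*l^2 + 3.95*l - 2.65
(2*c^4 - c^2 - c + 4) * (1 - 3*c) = -6*c^5 + 2*c^4 + 3*c^3 + 2*c^2 - 13*c + 4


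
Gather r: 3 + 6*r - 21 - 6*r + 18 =0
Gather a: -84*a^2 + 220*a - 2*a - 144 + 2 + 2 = -84*a^2 + 218*a - 140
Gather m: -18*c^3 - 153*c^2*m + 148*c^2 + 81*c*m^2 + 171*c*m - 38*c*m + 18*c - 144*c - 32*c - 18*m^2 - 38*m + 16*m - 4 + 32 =-18*c^3 + 148*c^2 - 158*c + m^2*(81*c - 18) + m*(-153*c^2 + 133*c - 22) + 28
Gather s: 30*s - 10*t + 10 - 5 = 30*s - 10*t + 5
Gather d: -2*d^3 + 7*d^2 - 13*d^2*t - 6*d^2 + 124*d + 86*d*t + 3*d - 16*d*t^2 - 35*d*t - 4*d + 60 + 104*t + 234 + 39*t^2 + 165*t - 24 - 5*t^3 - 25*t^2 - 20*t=-2*d^3 + d^2*(1 - 13*t) + d*(-16*t^2 + 51*t + 123) - 5*t^3 + 14*t^2 + 249*t + 270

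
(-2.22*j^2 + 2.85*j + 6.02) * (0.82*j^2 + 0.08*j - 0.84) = -1.8204*j^4 + 2.1594*j^3 + 7.0292*j^2 - 1.9124*j - 5.0568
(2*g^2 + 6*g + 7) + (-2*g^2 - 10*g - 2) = 5 - 4*g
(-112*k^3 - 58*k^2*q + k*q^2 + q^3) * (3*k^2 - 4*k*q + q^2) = -336*k^5 + 274*k^4*q + 123*k^3*q^2 - 59*k^2*q^3 - 3*k*q^4 + q^5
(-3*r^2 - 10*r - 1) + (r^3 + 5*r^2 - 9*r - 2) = r^3 + 2*r^2 - 19*r - 3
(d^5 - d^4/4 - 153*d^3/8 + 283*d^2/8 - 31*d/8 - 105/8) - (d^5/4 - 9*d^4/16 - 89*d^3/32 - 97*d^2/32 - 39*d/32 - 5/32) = 3*d^5/4 + 5*d^4/16 - 523*d^3/32 + 1229*d^2/32 - 85*d/32 - 415/32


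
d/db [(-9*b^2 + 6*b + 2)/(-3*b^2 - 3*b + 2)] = 3*(15*b^2 - 8*b + 6)/(9*b^4 + 18*b^3 - 3*b^2 - 12*b + 4)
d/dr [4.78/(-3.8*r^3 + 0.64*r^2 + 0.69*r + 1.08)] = (54.492*r^2 - 6.1184*r - 3.2982)/(-3.8*r^3 + 0.64*r^2 + 0.69*r + 1.08)^2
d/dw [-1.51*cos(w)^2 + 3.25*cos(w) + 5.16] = (3.02*cos(w) - 3.25)*sin(w)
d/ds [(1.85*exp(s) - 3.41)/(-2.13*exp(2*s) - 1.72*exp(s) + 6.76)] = (3.9405*exp(2*s) - 14.5266*exp(s) + 6.6408)*exp(s)/(4.5369*exp(4*s) + 7.3272*exp(3*s) - 25.8392*exp(2*s) - 23.2544*exp(s) + 45.6976)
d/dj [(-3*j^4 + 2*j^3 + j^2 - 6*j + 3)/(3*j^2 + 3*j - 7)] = (-18*j^5 - 21*j^4 + 96*j^3 - 21*j^2 - 32*j + 33)/(9*j^4 + 18*j^3 - 33*j^2 - 42*j + 49)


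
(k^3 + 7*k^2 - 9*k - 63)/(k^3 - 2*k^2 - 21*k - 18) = (k^2 + 4*k - 21)/(k^2 - 5*k - 6)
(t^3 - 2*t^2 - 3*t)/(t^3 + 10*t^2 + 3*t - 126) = t*(t + 1)/(t^2 + 13*t + 42)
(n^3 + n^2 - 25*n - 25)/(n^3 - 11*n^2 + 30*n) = (n^2 + 6*n + 5)/(n*(n - 6))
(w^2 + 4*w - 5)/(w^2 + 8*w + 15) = (w - 1)/(w + 3)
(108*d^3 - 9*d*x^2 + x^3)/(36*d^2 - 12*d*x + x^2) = 3*d + x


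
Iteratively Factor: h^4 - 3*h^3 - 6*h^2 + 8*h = (h)*(h^3 - 3*h^2 - 6*h + 8) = h*(h + 2)*(h^2 - 5*h + 4) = h*(h - 1)*(h + 2)*(h - 4)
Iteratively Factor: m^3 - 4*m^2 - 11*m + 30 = (m - 5)*(m^2 + m - 6) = (m - 5)*(m + 3)*(m - 2)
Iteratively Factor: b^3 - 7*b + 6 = (b - 2)*(b^2 + 2*b - 3) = (b - 2)*(b + 3)*(b - 1)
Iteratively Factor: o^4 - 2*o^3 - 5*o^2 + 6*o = (o - 1)*(o^3 - o^2 - 6*o) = (o - 1)*(o + 2)*(o^2 - 3*o) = o*(o - 1)*(o + 2)*(o - 3)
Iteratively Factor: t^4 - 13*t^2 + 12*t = (t - 1)*(t^3 + t^2 - 12*t) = (t - 1)*(t + 4)*(t^2 - 3*t) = t*(t - 1)*(t + 4)*(t - 3)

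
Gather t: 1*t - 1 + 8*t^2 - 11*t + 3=8*t^2 - 10*t + 2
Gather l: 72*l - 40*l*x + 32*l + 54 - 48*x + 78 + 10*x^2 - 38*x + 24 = l*(104 - 40*x) + 10*x^2 - 86*x + 156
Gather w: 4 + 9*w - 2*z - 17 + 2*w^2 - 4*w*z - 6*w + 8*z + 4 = 2*w^2 + w*(3 - 4*z) + 6*z - 9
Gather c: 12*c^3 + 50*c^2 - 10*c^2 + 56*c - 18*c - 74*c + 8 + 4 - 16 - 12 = 12*c^3 + 40*c^2 - 36*c - 16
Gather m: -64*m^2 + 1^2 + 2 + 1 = 4 - 64*m^2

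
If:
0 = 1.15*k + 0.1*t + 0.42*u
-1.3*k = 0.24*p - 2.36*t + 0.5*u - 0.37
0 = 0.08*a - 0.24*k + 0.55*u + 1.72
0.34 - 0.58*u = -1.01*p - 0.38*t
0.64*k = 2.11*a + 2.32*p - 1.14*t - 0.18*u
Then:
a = 1.96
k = 1.10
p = -1.88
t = -0.36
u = -2.93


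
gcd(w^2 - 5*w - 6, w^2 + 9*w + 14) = 1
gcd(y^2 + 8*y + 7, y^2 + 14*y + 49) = y + 7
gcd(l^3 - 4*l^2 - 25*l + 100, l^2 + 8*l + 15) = l + 5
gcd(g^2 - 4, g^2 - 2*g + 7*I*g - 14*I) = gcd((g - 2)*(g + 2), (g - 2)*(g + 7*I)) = g - 2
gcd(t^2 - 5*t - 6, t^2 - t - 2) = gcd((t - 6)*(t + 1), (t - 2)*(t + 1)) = t + 1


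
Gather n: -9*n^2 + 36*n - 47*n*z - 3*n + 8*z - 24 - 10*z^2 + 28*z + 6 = -9*n^2 + n*(33 - 47*z) - 10*z^2 + 36*z - 18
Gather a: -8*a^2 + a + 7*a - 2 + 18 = -8*a^2 + 8*a + 16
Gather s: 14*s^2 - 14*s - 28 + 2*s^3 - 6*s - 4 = 2*s^3 + 14*s^2 - 20*s - 32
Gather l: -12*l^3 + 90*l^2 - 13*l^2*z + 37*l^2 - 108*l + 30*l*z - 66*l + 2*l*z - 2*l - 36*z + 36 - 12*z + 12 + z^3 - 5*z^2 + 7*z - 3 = -12*l^3 + l^2*(127 - 13*z) + l*(32*z - 176) + z^3 - 5*z^2 - 41*z + 45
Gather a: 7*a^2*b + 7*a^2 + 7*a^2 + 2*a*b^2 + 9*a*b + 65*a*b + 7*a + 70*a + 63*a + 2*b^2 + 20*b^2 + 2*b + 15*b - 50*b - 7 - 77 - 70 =a^2*(7*b + 14) + a*(2*b^2 + 74*b + 140) + 22*b^2 - 33*b - 154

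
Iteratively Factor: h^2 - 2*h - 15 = (h - 5)*(h + 3)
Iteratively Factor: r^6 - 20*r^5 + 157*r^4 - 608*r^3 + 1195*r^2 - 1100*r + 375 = (r - 1)*(r^5 - 19*r^4 + 138*r^3 - 470*r^2 + 725*r - 375) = (r - 1)^2*(r^4 - 18*r^3 + 120*r^2 - 350*r + 375) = (r - 3)*(r - 1)^2*(r^3 - 15*r^2 + 75*r - 125) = (r - 5)*(r - 3)*(r - 1)^2*(r^2 - 10*r + 25) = (r - 5)^2*(r - 3)*(r - 1)^2*(r - 5)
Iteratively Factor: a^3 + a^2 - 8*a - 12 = (a - 3)*(a^2 + 4*a + 4) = (a - 3)*(a + 2)*(a + 2)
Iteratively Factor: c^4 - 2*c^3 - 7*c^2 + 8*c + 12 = (c - 2)*(c^3 - 7*c - 6) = (c - 3)*(c - 2)*(c^2 + 3*c + 2) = (c - 3)*(c - 2)*(c + 2)*(c + 1)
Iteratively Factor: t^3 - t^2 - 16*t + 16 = (t - 1)*(t^2 - 16) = (t - 4)*(t - 1)*(t + 4)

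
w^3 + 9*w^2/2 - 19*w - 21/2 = (w - 3)*(w + 1/2)*(w + 7)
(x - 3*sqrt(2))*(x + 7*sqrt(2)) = x^2 + 4*sqrt(2)*x - 42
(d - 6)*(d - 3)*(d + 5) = d^3 - 4*d^2 - 27*d + 90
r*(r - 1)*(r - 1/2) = r^3 - 3*r^2/2 + r/2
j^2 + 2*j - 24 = (j - 4)*(j + 6)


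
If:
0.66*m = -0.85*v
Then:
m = -1.28787878787879*v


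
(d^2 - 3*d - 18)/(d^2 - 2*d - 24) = (d + 3)/(d + 4)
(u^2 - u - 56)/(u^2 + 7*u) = (u - 8)/u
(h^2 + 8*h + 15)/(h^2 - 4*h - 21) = (h + 5)/(h - 7)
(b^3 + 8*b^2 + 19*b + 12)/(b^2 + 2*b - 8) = (b^2 + 4*b + 3)/(b - 2)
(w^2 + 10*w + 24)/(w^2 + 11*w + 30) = (w + 4)/(w + 5)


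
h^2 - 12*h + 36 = (h - 6)^2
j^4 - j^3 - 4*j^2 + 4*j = j*(j - 2)*(j - 1)*(j + 2)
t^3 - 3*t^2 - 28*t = t*(t - 7)*(t + 4)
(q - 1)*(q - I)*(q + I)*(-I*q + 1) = -I*q^4 + q^3 + I*q^3 - q^2 - I*q^2 + q + I*q - 1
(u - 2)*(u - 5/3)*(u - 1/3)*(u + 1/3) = u^4 - 11*u^3/3 + 29*u^2/9 + 11*u/27 - 10/27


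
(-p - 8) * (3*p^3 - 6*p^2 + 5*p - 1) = -3*p^4 - 18*p^3 + 43*p^2 - 39*p + 8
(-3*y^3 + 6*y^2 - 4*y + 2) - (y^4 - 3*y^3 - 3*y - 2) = -y^4 + 6*y^2 - y + 4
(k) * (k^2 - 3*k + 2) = k^3 - 3*k^2 + 2*k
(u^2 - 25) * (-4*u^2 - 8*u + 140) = -4*u^4 - 8*u^3 + 240*u^2 + 200*u - 3500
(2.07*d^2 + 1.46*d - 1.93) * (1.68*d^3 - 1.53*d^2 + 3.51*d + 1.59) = 3.4776*d^5 - 0.7143*d^4 + 1.7895*d^3 + 11.3688*d^2 - 4.4529*d - 3.0687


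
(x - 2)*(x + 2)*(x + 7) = x^3 + 7*x^2 - 4*x - 28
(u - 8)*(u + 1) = u^2 - 7*u - 8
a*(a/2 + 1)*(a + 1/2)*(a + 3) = a^4/2 + 11*a^3/4 + 17*a^2/4 + 3*a/2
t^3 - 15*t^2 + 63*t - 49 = (t - 7)^2*(t - 1)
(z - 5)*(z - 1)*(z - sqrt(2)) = z^3 - 6*z^2 - sqrt(2)*z^2 + 5*z + 6*sqrt(2)*z - 5*sqrt(2)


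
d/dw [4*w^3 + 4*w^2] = 4*w*(3*w + 2)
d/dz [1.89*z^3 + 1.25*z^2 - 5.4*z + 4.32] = 5.67*z^2 + 2.5*z - 5.4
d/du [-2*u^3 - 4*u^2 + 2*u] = -6*u^2 - 8*u + 2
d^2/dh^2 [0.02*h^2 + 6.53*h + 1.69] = 0.0400000000000000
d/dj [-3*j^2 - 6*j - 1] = -6*j - 6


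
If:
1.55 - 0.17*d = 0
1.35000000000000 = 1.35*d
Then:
No Solution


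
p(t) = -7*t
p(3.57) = -24.99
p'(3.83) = -7.00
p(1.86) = -13.02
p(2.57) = -17.99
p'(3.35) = -7.00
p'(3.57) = -7.00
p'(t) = -7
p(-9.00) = 63.00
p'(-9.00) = -7.00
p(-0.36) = 2.52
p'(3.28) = -7.00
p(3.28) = -22.96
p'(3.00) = -7.00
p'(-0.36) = -7.00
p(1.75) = -12.25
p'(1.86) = -7.00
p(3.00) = -21.00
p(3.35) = -23.45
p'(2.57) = -7.00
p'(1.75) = -7.00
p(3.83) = -26.81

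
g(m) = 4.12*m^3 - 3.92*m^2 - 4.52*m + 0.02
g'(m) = 12.36*m^2 - 7.84*m - 4.52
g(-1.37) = -11.74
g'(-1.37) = 29.42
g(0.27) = -1.41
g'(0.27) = -5.74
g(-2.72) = -99.60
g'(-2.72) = 108.25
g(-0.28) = 0.89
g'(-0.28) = -1.36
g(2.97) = 59.95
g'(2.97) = 81.22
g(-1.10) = -5.23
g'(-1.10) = 19.06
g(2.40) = 23.55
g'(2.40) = 47.86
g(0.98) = -4.30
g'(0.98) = -0.33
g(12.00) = 6500.66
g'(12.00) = 1681.24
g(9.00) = 2645.30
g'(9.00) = 926.08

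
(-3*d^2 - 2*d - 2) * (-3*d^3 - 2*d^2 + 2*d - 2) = 9*d^5 + 12*d^4 + 4*d^3 + 6*d^2 + 4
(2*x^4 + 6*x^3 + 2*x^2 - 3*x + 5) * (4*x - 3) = 8*x^5 + 18*x^4 - 10*x^3 - 18*x^2 + 29*x - 15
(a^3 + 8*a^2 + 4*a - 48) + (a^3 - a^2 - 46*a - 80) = 2*a^3 + 7*a^2 - 42*a - 128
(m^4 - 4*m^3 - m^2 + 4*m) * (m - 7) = m^5 - 11*m^4 + 27*m^3 + 11*m^2 - 28*m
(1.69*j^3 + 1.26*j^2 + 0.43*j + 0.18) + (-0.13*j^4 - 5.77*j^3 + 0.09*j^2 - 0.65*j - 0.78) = -0.13*j^4 - 4.08*j^3 + 1.35*j^2 - 0.22*j - 0.6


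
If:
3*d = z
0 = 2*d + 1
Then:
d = -1/2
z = -3/2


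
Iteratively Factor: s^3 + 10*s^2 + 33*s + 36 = (s + 3)*(s^2 + 7*s + 12) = (s + 3)^2*(s + 4)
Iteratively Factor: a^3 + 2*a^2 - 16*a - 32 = (a - 4)*(a^2 + 6*a + 8) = (a - 4)*(a + 4)*(a + 2)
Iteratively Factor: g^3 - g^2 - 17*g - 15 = (g + 3)*(g^2 - 4*g - 5) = (g + 1)*(g + 3)*(g - 5)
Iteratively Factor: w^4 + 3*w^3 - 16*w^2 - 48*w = (w - 4)*(w^3 + 7*w^2 + 12*w) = (w - 4)*(w + 4)*(w^2 + 3*w) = (w - 4)*(w + 3)*(w + 4)*(w)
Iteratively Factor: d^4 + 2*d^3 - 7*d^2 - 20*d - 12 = (d + 1)*(d^3 + d^2 - 8*d - 12) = (d - 3)*(d + 1)*(d^2 + 4*d + 4) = (d - 3)*(d + 1)*(d + 2)*(d + 2)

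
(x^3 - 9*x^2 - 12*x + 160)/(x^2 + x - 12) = (x^2 - 13*x + 40)/(x - 3)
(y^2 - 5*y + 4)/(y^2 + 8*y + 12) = (y^2 - 5*y + 4)/(y^2 + 8*y + 12)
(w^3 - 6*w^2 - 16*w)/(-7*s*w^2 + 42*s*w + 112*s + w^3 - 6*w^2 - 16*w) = -w/(7*s - w)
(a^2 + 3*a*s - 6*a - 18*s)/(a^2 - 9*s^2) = (6 - a)/(-a + 3*s)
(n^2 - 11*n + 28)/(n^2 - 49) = (n - 4)/(n + 7)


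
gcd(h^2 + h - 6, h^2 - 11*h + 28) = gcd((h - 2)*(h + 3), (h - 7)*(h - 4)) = 1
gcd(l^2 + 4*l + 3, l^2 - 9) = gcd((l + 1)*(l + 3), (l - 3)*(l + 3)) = l + 3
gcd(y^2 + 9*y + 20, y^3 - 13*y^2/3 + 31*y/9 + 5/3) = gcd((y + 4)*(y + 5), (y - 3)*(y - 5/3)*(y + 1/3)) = 1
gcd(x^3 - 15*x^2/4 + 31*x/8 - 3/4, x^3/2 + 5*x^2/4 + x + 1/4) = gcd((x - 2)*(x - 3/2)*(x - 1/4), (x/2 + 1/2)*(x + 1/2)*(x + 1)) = 1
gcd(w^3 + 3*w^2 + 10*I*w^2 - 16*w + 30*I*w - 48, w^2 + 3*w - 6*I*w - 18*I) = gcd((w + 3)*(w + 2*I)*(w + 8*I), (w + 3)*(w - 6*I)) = w + 3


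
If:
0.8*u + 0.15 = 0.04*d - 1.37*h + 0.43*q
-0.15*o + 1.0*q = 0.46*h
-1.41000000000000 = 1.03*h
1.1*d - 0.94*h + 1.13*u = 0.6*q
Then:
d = -0.0118712273641851*u - 3.19634701412358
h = -1.37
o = 12.41046277666*u - 20.5706706256959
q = 1.86156941649899*u - 3.71530933171847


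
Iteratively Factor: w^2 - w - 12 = (w + 3)*(w - 4)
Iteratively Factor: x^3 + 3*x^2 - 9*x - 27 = (x + 3)*(x^2 - 9) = (x + 3)^2*(x - 3)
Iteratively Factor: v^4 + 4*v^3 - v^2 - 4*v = (v + 4)*(v^3 - v) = (v - 1)*(v + 4)*(v^2 + v) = v*(v - 1)*(v + 4)*(v + 1)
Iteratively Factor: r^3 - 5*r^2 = (r)*(r^2 - 5*r) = r*(r - 5)*(r)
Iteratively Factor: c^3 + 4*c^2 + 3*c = (c + 1)*(c^2 + 3*c) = c*(c + 1)*(c + 3)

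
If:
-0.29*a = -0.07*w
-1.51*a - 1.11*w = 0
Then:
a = 0.00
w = 0.00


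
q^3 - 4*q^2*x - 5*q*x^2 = q*(q - 5*x)*(q + x)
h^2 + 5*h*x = h*(h + 5*x)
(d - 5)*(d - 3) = d^2 - 8*d + 15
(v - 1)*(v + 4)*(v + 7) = v^3 + 10*v^2 + 17*v - 28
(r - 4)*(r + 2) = r^2 - 2*r - 8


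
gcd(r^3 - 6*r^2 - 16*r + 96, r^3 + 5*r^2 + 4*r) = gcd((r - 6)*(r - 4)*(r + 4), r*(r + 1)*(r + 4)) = r + 4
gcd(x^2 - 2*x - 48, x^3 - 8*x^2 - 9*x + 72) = x - 8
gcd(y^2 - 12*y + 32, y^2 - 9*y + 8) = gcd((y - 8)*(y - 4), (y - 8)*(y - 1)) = y - 8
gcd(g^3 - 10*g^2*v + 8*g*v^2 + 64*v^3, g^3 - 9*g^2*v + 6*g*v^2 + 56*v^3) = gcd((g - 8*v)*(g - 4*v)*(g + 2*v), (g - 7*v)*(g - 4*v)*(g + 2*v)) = -g^2 + 2*g*v + 8*v^2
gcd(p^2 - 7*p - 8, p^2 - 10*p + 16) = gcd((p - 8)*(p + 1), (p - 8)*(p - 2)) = p - 8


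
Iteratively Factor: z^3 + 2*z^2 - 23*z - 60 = (z + 3)*(z^2 - z - 20) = (z - 5)*(z + 3)*(z + 4)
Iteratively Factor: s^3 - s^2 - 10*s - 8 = (s - 4)*(s^2 + 3*s + 2) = (s - 4)*(s + 1)*(s + 2)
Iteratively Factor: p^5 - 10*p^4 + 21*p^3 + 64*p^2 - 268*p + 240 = (p - 4)*(p^4 - 6*p^3 - 3*p^2 + 52*p - 60) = (p - 5)*(p - 4)*(p^3 - p^2 - 8*p + 12) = (p - 5)*(p - 4)*(p - 2)*(p^2 + p - 6) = (p - 5)*(p - 4)*(p - 2)*(p + 3)*(p - 2)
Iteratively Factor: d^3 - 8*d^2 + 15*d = (d - 3)*(d^2 - 5*d) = d*(d - 3)*(d - 5)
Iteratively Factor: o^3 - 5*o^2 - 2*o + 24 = (o + 2)*(o^2 - 7*o + 12) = (o - 4)*(o + 2)*(o - 3)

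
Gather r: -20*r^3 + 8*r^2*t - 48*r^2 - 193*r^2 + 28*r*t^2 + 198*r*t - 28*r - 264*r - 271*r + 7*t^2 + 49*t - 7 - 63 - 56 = -20*r^3 + r^2*(8*t - 241) + r*(28*t^2 + 198*t - 563) + 7*t^2 + 49*t - 126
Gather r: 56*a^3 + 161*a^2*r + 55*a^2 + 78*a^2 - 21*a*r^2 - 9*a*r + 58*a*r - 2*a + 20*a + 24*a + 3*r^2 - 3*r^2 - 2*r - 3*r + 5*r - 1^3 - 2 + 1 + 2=56*a^3 + 133*a^2 - 21*a*r^2 + 42*a + r*(161*a^2 + 49*a)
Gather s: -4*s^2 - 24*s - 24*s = -4*s^2 - 48*s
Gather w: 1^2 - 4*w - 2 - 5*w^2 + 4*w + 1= -5*w^2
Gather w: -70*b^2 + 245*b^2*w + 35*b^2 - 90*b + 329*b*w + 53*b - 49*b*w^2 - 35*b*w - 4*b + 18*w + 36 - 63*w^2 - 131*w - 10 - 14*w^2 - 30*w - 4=-35*b^2 - 41*b + w^2*(-49*b - 77) + w*(245*b^2 + 294*b - 143) + 22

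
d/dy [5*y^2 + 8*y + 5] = 10*y + 8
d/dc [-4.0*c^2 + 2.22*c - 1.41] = 2.22 - 8.0*c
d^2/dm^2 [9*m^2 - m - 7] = 18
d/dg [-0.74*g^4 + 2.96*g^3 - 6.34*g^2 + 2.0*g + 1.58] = -2.96*g^3 + 8.88*g^2 - 12.68*g + 2.0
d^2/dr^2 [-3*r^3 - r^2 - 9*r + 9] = -18*r - 2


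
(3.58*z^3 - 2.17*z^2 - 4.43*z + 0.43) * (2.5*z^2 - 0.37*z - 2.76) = 8.95*z^5 - 6.7496*z^4 - 20.1529*z^3 + 8.7033*z^2 + 12.0677*z - 1.1868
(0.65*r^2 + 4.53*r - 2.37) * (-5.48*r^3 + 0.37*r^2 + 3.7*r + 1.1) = -3.562*r^5 - 24.5839*r^4 + 17.0687*r^3 + 16.5991*r^2 - 3.786*r - 2.607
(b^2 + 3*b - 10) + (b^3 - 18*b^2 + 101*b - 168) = b^3 - 17*b^2 + 104*b - 178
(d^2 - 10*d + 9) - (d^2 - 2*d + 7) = 2 - 8*d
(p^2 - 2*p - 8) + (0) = p^2 - 2*p - 8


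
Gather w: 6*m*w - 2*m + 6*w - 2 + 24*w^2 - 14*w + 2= -2*m + 24*w^2 + w*(6*m - 8)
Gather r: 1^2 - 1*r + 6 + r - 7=0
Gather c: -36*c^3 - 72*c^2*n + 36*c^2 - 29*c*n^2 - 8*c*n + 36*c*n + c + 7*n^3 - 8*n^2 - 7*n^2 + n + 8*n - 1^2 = -36*c^3 + c^2*(36 - 72*n) + c*(-29*n^2 + 28*n + 1) + 7*n^3 - 15*n^2 + 9*n - 1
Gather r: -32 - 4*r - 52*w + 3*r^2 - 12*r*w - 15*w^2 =3*r^2 + r*(-12*w - 4) - 15*w^2 - 52*w - 32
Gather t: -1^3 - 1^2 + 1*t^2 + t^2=2*t^2 - 2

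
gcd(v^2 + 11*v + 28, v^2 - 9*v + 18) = 1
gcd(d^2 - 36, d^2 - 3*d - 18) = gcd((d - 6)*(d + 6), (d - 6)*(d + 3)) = d - 6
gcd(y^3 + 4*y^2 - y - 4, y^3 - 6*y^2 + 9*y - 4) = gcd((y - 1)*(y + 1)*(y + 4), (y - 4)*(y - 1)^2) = y - 1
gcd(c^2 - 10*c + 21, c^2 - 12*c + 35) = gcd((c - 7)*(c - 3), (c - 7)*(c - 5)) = c - 7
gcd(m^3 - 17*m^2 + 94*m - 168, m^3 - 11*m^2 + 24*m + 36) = m - 6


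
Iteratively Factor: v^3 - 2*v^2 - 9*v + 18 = (v - 3)*(v^2 + v - 6) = (v - 3)*(v + 3)*(v - 2)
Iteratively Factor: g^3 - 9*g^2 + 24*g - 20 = (g - 5)*(g^2 - 4*g + 4) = (g - 5)*(g - 2)*(g - 2)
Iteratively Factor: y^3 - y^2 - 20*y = (y)*(y^2 - y - 20) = y*(y - 5)*(y + 4)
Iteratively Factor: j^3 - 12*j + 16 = (j - 2)*(j^2 + 2*j - 8) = (j - 2)^2*(j + 4)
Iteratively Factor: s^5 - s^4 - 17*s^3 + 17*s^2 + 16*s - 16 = (s + 1)*(s^4 - 2*s^3 - 15*s^2 + 32*s - 16) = (s + 1)*(s + 4)*(s^3 - 6*s^2 + 9*s - 4) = (s - 1)*(s + 1)*(s + 4)*(s^2 - 5*s + 4) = (s - 4)*(s - 1)*(s + 1)*(s + 4)*(s - 1)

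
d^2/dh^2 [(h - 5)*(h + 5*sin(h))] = (25 - 5*h)*sin(h) + 10*cos(h) + 2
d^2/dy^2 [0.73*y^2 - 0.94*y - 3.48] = 1.46000000000000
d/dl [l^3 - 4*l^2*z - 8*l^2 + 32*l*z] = 3*l^2 - 8*l*z - 16*l + 32*z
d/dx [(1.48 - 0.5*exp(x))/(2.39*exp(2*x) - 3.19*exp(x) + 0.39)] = (1.195*exp(2*x) - 7.0744*exp(x) + 4.5262)*exp(x)/(5.7121*exp(4*x) - 15.2482*exp(3*x) + 12.0403*exp(2*x) - 2.4882*exp(x) + 0.1521)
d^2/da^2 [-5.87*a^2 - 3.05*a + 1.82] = -11.7400000000000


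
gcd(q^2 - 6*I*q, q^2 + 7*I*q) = q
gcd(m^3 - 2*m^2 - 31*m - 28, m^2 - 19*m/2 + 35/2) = m - 7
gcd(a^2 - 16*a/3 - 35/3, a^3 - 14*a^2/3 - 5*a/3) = 1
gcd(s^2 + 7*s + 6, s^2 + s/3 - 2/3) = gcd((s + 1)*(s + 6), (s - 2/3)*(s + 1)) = s + 1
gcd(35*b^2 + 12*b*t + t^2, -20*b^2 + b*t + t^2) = 5*b + t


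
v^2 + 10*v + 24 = (v + 4)*(v + 6)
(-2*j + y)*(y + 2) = -2*j*y - 4*j + y^2 + 2*y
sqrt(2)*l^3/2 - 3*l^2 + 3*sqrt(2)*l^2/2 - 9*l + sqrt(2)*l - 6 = (l + 1)*(l - 3*sqrt(2))*(sqrt(2)*l/2 + sqrt(2))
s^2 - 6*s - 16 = (s - 8)*(s + 2)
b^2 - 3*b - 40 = (b - 8)*(b + 5)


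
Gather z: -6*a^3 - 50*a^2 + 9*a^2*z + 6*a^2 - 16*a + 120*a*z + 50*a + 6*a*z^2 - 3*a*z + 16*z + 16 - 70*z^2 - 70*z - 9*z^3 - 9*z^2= -6*a^3 - 44*a^2 + 34*a - 9*z^3 + z^2*(6*a - 79) + z*(9*a^2 + 117*a - 54) + 16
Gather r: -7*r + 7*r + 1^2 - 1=0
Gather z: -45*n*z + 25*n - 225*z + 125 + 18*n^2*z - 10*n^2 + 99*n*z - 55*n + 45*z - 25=-10*n^2 - 30*n + z*(18*n^2 + 54*n - 180) + 100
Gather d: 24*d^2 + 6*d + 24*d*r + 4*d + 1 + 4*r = 24*d^2 + d*(24*r + 10) + 4*r + 1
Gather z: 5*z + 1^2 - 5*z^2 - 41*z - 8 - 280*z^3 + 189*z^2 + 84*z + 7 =-280*z^3 + 184*z^2 + 48*z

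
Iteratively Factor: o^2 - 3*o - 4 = (o + 1)*(o - 4)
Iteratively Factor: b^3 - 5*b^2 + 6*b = (b)*(b^2 - 5*b + 6) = b*(b - 2)*(b - 3)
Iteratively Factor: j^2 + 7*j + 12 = (j + 3)*(j + 4)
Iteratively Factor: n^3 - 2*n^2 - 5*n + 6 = (n - 3)*(n^2 + n - 2) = (n - 3)*(n + 2)*(n - 1)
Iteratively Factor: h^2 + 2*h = (h)*(h + 2)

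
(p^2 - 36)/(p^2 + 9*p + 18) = (p - 6)/(p + 3)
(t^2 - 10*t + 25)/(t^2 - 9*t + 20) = (t - 5)/(t - 4)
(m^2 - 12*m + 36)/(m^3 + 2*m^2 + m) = (m^2 - 12*m + 36)/(m*(m^2 + 2*m + 1))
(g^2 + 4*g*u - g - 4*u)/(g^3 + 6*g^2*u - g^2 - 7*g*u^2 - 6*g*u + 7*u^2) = (-g - 4*u)/(-g^2 - 6*g*u + 7*u^2)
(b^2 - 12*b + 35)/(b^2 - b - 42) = (b - 5)/(b + 6)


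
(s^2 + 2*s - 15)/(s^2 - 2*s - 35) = (s - 3)/(s - 7)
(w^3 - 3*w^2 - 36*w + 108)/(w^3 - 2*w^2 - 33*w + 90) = (w - 6)/(w - 5)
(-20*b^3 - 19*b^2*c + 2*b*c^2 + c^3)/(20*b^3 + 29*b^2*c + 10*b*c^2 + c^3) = (-4*b + c)/(4*b + c)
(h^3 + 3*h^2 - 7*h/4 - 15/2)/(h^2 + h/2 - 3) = h + 5/2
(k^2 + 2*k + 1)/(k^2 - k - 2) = (k + 1)/(k - 2)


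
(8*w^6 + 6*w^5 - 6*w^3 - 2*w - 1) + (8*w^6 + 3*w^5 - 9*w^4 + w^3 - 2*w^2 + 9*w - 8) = 16*w^6 + 9*w^5 - 9*w^4 - 5*w^3 - 2*w^2 + 7*w - 9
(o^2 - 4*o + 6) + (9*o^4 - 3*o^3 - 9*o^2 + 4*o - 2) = 9*o^4 - 3*o^3 - 8*o^2 + 4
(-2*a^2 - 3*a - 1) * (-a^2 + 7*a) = 2*a^4 - 11*a^3 - 20*a^2 - 7*a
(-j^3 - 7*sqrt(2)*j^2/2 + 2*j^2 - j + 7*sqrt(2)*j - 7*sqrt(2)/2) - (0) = -j^3 - 7*sqrt(2)*j^2/2 + 2*j^2 - j + 7*sqrt(2)*j - 7*sqrt(2)/2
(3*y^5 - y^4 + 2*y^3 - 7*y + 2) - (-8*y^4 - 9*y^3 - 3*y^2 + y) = 3*y^5 + 7*y^4 + 11*y^3 + 3*y^2 - 8*y + 2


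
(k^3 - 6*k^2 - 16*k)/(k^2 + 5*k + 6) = k*(k - 8)/(k + 3)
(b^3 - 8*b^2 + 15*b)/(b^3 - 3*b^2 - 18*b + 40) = b*(b - 3)/(b^2 + 2*b - 8)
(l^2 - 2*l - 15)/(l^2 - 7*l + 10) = (l + 3)/(l - 2)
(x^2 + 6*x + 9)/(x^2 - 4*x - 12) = (x^2 + 6*x + 9)/(x^2 - 4*x - 12)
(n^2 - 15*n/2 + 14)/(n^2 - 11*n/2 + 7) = (n - 4)/(n - 2)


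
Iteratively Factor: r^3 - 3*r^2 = (r - 3)*(r^2) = r*(r - 3)*(r)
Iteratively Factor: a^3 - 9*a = (a)*(a^2 - 9) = a*(a - 3)*(a + 3)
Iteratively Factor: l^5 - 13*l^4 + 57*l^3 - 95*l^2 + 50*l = (l - 5)*(l^4 - 8*l^3 + 17*l^2 - 10*l) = l*(l - 5)*(l^3 - 8*l^2 + 17*l - 10) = l*(l - 5)*(l - 2)*(l^2 - 6*l + 5) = l*(l - 5)^2*(l - 2)*(l - 1)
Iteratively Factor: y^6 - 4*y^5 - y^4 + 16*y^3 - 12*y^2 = (y + 2)*(y^5 - 6*y^4 + 11*y^3 - 6*y^2) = y*(y + 2)*(y^4 - 6*y^3 + 11*y^2 - 6*y) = y*(y - 2)*(y + 2)*(y^3 - 4*y^2 + 3*y) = y^2*(y - 2)*(y + 2)*(y^2 - 4*y + 3) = y^2*(y - 3)*(y - 2)*(y + 2)*(y - 1)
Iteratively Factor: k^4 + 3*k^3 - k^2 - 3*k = (k - 1)*(k^3 + 4*k^2 + 3*k) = k*(k - 1)*(k^2 + 4*k + 3) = k*(k - 1)*(k + 3)*(k + 1)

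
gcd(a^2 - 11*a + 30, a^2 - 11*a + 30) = a^2 - 11*a + 30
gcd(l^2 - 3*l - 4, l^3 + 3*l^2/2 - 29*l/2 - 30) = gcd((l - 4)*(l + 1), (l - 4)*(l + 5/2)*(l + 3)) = l - 4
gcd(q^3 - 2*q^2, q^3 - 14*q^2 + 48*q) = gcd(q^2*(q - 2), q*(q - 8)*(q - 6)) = q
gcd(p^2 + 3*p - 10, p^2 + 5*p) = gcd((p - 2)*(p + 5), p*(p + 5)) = p + 5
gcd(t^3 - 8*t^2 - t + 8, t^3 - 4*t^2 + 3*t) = t - 1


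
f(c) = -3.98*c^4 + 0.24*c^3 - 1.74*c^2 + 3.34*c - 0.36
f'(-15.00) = 53947.54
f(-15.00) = -202739.46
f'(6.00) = -3430.34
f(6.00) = -5149.20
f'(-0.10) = 3.71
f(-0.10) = -0.71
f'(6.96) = -5353.49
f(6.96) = -9319.91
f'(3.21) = -526.98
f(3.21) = -422.20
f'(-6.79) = 5043.87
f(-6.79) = -8638.23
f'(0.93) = -12.08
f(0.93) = -1.54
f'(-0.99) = 22.94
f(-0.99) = -9.43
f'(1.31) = -35.77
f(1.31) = -10.15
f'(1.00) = -15.34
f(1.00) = -2.50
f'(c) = -15.92*c^3 + 0.72*c^2 - 3.48*c + 3.34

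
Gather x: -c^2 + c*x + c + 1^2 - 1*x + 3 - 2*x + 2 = -c^2 + c + x*(c - 3) + 6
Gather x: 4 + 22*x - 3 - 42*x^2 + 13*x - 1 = -42*x^2 + 35*x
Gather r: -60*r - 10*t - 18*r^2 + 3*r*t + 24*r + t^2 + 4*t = -18*r^2 + r*(3*t - 36) + t^2 - 6*t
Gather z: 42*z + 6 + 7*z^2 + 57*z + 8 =7*z^2 + 99*z + 14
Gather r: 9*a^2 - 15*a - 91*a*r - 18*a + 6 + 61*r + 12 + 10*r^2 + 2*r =9*a^2 - 33*a + 10*r^2 + r*(63 - 91*a) + 18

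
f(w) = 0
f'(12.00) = 0.00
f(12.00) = 0.00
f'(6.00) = 0.00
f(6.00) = 0.00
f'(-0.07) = 0.00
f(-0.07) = 0.00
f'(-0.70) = 0.00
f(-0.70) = 0.00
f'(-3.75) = 0.00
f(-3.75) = 0.00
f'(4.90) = 0.00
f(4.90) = 0.00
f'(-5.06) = 0.00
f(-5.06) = 0.00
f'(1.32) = 0.00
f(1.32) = 0.00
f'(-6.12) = 0.00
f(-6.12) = 0.00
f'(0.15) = 0.00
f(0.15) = 0.00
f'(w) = 0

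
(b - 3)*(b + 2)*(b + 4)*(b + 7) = b^4 + 10*b^3 + 11*b^2 - 94*b - 168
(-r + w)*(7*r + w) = -7*r^2 + 6*r*w + w^2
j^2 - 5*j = j*(j - 5)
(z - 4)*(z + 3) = z^2 - z - 12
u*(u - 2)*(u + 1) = u^3 - u^2 - 2*u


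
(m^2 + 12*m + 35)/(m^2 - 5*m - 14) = (m^2 + 12*m + 35)/(m^2 - 5*m - 14)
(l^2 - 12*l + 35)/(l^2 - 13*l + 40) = (l - 7)/(l - 8)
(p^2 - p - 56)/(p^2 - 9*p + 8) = (p + 7)/(p - 1)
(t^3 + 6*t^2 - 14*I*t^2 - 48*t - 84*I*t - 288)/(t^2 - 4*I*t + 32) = (t^2 + 6*t*(1 - I) - 36*I)/(t + 4*I)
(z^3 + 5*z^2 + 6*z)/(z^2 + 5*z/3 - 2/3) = 3*z*(z + 3)/(3*z - 1)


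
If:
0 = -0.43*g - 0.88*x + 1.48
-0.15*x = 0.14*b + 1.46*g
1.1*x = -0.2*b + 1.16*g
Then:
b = -5.81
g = 0.40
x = 1.48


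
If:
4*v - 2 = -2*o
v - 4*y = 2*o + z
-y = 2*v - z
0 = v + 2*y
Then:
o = 3/11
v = 4/11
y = -2/11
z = 6/11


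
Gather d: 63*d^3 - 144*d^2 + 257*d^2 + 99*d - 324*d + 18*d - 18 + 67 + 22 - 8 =63*d^3 + 113*d^2 - 207*d + 63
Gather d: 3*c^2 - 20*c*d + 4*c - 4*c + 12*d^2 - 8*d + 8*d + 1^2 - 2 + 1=3*c^2 - 20*c*d + 12*d^2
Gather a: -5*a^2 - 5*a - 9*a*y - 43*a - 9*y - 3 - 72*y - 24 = -5*a^2 + a*(-9*y - 48) - 81*y - 27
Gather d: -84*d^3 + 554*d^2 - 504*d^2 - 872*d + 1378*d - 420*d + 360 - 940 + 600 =-84*d^3 + 50*d^2 + 86*d + 20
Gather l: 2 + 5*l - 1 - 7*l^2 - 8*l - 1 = -7*l^2 - 3*l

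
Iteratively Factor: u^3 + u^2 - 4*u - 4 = (u + 2)*(u^2 - u - 2) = (u + 1)*(u + 2)*(u - 2)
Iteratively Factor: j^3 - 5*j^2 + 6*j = (j)*(j^2 - 5*j + 6) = j*(j - 2)*(j - 3)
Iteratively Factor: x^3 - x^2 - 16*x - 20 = (x + 2)*(x^2 - 3*x - 10) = (x + 2)^2*(x - 5)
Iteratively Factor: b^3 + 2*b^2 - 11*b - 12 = (b - 3)*(b^2 + 5*b + 4) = (b - 3)*(b + 1)*(b + 4)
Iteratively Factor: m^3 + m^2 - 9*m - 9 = (m + 1)*(m^2 - 9) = (m + 1)*(m + 3)*(m - 3)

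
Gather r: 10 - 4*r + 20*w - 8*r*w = r*(-8*w - 4) + 20*w + 10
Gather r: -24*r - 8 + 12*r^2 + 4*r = 12*r^2 - 20*r - 8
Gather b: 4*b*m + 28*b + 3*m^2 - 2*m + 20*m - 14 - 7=b*(4*m + 28) + 3*m^2 + 18*m - 21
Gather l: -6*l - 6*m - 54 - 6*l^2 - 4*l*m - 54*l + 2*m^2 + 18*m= -6*l^2 + l*(-4*m - 60) + 2*m^2 + 12*m - 54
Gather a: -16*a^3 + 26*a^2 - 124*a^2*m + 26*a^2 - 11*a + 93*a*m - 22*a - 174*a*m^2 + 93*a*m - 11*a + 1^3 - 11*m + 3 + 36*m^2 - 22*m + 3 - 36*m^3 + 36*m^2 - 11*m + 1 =-16*a^3 + a^2*(52 - 124*m) + a*(-174*m^2 + 186*m - 44) - 36*m^3 + 72*m^2 - 44*m + 8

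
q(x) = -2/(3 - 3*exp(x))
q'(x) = -6*exp(x)/(3 - 3*exp(x))^2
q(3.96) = 0.01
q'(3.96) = -0.01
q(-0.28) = -2.73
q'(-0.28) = -8.45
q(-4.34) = -0.68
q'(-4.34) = -0.01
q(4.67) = 0.01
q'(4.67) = -0.01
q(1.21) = 0.28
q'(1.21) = -0.40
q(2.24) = 0.08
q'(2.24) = -0.09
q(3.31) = 0.03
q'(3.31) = -0.03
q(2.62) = 0.05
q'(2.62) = -0.06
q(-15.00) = -0.67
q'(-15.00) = 0.00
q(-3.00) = -0.70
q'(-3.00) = -0.04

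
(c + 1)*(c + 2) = c^2 + 3*c + 2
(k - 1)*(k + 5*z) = k^2 + 5*k*z - k - 5*z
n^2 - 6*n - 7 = (n - 7)*(n + 1)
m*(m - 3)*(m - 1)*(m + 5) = m^4 + m^3 - 17*m^2 + 15*m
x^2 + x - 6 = (x - 2)*(x + 3)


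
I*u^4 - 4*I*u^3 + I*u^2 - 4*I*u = u*(u - 4)*(u + I)*(I*u + 1)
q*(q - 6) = q^2 - 6*q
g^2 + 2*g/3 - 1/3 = (g - 1/3)*(g + 1)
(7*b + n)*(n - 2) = 7*b*n - 14*b + n^2 - 2*n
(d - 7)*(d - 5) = d^2 - 12*d + 35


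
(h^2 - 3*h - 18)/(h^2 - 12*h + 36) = (h + 3)/(h - 6)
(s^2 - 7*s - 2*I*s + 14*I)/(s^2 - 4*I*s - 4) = (s - 7)/(s - 2*I)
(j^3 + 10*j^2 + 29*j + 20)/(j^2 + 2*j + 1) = (j^2 + 9*j + 20)/(j + 1)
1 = 1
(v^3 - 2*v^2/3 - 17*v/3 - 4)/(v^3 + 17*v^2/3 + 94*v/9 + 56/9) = 3*(v^2 - 2*v - 3)/(3*v^2 + 13*v + 14)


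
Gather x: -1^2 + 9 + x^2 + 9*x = x^2 + 9*x + 8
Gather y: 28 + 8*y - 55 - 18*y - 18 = -10*y - 45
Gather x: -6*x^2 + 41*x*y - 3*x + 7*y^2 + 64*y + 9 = -6*x^2 + x*(41*y - 3) + 7*y^2 + 64*y + 9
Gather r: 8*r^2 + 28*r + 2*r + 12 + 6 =8*r^2 + 30*r + 18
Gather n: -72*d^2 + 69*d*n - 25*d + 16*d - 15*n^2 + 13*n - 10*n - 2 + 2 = -72*d^2 - 9*d - 15*n^2 + n*(69*d + 3)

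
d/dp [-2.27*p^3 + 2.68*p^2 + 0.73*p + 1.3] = -6.81*p^2 + 5.36*p + 0.73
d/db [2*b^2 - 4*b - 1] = 4*b - 4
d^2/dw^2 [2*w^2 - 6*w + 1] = 4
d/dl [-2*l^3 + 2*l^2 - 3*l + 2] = -6*l^2 + 4*l - 3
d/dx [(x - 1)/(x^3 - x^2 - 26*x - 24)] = (x^3 - x^2 - 26*x + (x - 1)*(-3*x^2 + 2*x + 26) - 24)/(-x^3 + x^2 + 26*x + 24)^2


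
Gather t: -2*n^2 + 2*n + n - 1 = -2*n^2 + 3*n - 1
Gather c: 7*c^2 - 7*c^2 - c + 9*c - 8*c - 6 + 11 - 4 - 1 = 0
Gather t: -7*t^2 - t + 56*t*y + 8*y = -7*t^2 + t*(56*y - 1) + 8*y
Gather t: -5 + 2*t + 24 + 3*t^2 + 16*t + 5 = 3*t^2 + 18*t + 24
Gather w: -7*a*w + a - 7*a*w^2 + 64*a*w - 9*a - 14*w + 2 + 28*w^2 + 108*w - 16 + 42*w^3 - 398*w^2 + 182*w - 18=-8*a + 42*w^3 + w^2*(-7*a - 370) + w*(57*a + 276) - 32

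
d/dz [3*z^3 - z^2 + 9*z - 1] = 9*z^2 - 2*z + 9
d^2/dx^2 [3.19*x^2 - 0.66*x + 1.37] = 6.38000000000000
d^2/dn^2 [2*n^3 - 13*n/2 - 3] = 12*n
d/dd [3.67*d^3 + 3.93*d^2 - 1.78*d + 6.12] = 11.01*d^2 + 7.86*d - 1.78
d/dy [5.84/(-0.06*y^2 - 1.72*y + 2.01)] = (0.7008*y + 10.0448)/(0.06*y^2 + 1.72*y - 2.01)^2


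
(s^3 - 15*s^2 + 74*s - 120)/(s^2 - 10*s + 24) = s - 5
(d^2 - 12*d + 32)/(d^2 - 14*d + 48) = (d - 4)/(d - 6)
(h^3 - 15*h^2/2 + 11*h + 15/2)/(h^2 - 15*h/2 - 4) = (h^2 - 8*h + 15)/(h - 8)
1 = 1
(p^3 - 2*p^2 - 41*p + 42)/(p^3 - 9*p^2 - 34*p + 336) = (p - 1)/(p - 8)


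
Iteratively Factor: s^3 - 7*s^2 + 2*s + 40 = (s + 2)*(s^2 - 9*s + 20) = (s - 4)*(s + 2)*(s - 5)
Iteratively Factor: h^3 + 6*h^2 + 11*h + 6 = (h + 1)*(h^2 + 5*h + 6) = (h + 1)*(h + 2)*(h + 3)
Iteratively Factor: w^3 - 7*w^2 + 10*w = (w - 5)*(w^2 - 2*w) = w*(w - 5)*(w - 2)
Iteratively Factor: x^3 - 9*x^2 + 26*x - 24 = (x - 4)*(x^2 - 5*x + 6) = (x - 4)*(x - 3)*(x - 2)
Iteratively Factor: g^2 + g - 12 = (g + 4)*(g - 3)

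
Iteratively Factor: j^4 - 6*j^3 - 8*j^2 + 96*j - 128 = (j + 4)*(j^3 - 10*j^2 + 32*j - 32) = (j - 4)*(j + 4)*(j^2 - 6*j + 8) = (j - 4)^2*(j + 4)*(j - 2)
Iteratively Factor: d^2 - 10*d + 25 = (d - 5)*(d - 5)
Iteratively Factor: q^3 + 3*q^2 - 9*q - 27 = (q + 3)*(q^2 - 9) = (q + 3)^2*(q - 3)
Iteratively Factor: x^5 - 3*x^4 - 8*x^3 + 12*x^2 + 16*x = (x)*(x^4 - 3*x^3 - 8*x^2 + 12*x + 16) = x*(x - 2)*(x^3 - x^2 - 10*x - 8) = x*(x - 2)*(x + 2)*(x^2 - 3*x - 4) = x*(x - 2)*(x + 1)*(x + 2)*(x - 4)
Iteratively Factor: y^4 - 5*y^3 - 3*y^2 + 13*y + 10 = (y - 2)*(y^3 - 3*y^2 - 9*y - 5) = (y - 2)*(y + 1)*(y^2 - 4*y - 5) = (y - 2)*(y + 1)^2*(y - 5)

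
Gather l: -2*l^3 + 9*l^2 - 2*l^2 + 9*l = -2*l^3 + 7*l^2 + 9*l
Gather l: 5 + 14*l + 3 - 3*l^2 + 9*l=-3*l^2 + 23*l + 8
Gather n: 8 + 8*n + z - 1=8*n + z + 7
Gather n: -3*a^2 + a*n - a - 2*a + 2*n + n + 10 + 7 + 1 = -3*a^2 - 3*a + n*(a + 3) + 18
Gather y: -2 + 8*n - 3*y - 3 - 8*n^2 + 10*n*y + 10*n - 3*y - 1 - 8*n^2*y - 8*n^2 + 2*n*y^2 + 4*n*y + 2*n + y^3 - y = -16*n^2 + 2*n*y^2 + 20*n + y^3 + y*(-8*n^2 + 14*n - 7) - 6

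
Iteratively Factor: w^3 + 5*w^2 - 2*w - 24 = (w - 2)*(w^2 + 7*w + 12) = (w - 2)*(w + 4)*(w + 3)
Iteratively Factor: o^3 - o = (o - 1)*(o^2 + o) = (o - 1)*(o + 1)*(o)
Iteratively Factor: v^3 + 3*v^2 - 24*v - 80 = (v - 5)*(v^2 + 8*v + 16) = (v - 5)*(v + 4)*(v + 4)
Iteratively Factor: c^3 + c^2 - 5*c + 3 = (c - 1)*(c^2 + 2*c - 3) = (c - 1)*(c + 3)*(c - 1)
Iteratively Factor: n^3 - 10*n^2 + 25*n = (n - 5)*(n^2 - 5*n) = n*(n - 5)*(n - 5)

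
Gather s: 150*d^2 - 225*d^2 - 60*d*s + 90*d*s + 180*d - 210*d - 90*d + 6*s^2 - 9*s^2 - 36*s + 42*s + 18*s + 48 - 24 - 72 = -75*d^2 - 120*d - 3*s^2 + s*(30*d + 24) - 48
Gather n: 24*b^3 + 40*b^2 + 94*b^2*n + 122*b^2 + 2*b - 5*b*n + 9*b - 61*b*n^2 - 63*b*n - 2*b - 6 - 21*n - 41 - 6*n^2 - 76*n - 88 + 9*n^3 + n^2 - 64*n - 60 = 24*b^3 + 162*b^2 + 9*b + 9*n^3 + n^2*(-61*b - 5) + n*(94*b^2 - 68*b - 161) - 195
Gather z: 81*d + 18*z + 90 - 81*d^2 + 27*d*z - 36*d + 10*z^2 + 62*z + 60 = -81*d^2 + 45*d + 10*z^2 + z*(27*d + 80) + 150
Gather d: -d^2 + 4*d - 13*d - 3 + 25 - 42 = -d^2 - 9*d - 20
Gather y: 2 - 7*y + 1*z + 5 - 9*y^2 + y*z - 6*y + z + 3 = -9*y^2 + y*(z - 13) + 2*z + 10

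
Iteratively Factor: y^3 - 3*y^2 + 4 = (y + 1)*(y^2 - 4*y + 4) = (y - 2)*(y + 1)*(y - 2)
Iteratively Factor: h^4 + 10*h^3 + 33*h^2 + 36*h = (h)*(h^3 + 10*h^2 + 33*h + 36) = h*(h + 4)*(h^2 + 6*h + 9) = h*(h + 3)*(h + 4)*(h + 3)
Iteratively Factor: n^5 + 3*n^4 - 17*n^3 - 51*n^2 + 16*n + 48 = (n - 4)*(n^4 + 7*n^3 + 11*n^2 - 7*n - 12) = (n - 4)*(n - 1)*(n^3 + 8*n^2 + 19*n + 12) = (n - 4)*(n - 1)*(n + 1)*(n^2 + 7*n + 12) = (n - 4)*(n - 1)*(n + 1)*(n + 4)*(n + 3)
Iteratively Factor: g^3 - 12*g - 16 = (g - 4)*(g^2 + 4*g + 4) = (g - 4)*(g + 2)*(g + 2)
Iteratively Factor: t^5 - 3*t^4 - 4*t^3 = (t)*(t^4 - 3*t^3 - 4*t^2) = t^2*(t^3 - 3*t^2 - 4*t) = t^3*(t^2 - 3*t - 4) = t^3*(t + 1)*(t - 4)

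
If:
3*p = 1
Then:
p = 1/3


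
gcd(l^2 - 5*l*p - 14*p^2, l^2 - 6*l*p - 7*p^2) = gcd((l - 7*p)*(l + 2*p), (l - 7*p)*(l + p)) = -l + 7*p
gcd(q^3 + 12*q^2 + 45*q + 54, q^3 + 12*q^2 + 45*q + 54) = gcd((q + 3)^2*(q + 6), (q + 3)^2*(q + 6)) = q^3 + 12*q^2 + 45*q + 54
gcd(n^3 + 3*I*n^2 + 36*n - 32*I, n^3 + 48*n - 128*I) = n^2 + 4*I*n + 32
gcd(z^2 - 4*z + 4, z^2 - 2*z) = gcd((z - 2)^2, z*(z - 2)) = z - 2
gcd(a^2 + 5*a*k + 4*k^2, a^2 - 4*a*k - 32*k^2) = a + 4*k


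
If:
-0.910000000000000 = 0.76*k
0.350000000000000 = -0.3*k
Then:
No Solution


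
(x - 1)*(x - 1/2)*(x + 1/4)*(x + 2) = x^4 + 3*x^3/4 - 19*x^2/8 + 3*x/8 + 1/4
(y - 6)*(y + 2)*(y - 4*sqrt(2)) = y^3 - 4*sqrt(2)*y^2 - 4*y^2 - 12*y + 16*sqrt(2)*y + 48*sqrt(2)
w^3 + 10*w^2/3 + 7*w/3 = w*(w + 1)*(w + 7/3)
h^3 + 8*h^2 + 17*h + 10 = (h + 1)*(h + 2)*(h + 5)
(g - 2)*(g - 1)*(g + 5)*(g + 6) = g^4 + 8*g^3 - g^2 - 68*g + 60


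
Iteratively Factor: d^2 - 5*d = (d)*(d - 5)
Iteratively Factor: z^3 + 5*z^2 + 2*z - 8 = (z - 1)*(z^2 + 6*z + 8) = (z - 1)*(z + 4)*(z + 2)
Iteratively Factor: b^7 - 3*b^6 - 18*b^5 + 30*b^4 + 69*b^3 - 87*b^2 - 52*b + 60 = (b - 5)*(b^6 + 2*b^5 - 8*b^4 - 10*b^3 + 19*b^2 + 8*b - 12) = (b - 5)*(b - 1)*(b^5 + 3*b^4 - 5*b^3 - 15*b^2 + 4*b + 12) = (b - 5)*(b - 1)*(b + 2)*(b^4 + b^3 - 7*b^2 - b + 6) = (b - 5)*(b - 1)^2*(b + 2)*(b^3 + 2*b^2 - 5*b - 6) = (b - 5)*(b - 2)*(b - 1)^2*(b + 2)*(b^2 + 4*b + 3) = (b - 5)*(b - 2)*(b - 1)^2*(b + 2)*(b + 3)*(b + 1)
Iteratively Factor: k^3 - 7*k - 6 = (k + 2)*(k^2 - 2*k - 3) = (k + 1)*(k + 2)*(k - 3)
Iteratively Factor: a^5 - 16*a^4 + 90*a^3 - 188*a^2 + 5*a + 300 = (a - 4)*(a^4 - 12*a^3 + 42*a^2 - 20*a - 75) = (a - 5)*(a - 4)*(a^3 - 7*a^2 + 7*a + 15) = (a - 5)^2*(a - 4)*(a^2 - 2*a - 3) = (a - 5)^2*(a - 4)*(a + 1)*(a - 3)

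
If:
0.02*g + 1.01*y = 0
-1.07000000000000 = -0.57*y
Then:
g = -94.80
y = 1.88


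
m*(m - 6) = m^2 - 6*m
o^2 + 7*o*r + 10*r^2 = (o + 2*r)*(o + 5*r)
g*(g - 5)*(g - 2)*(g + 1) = g^4 - 6*g^3 + 3*g^2 + 10*g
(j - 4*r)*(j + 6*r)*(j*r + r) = j^3*r + 2*j^2*r^2 + j^2*r - 24*j*r^3 + 2*j*r^2 - 24*r^3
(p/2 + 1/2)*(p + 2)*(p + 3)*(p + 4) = p^4/2 + 5*p^3 + 35*p^2/2 + 25*p + 12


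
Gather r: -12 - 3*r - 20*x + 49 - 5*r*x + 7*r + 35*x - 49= r*(4 - 5*x) + 15*x - 12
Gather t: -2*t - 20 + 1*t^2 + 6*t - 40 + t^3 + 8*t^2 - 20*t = t^3 + 9*t^2 - 16*t - 60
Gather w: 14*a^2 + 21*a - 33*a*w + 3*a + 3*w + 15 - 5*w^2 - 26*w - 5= 14*a^2 + 24*a - 5*w^2 + w*(-33*a - 23) + 10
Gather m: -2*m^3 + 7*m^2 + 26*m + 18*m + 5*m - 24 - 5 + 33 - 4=-2*m^3 + 7*m^2 + 49*m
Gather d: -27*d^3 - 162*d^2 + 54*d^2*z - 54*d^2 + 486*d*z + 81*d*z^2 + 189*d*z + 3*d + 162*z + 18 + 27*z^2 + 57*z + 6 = -27*d^3 + d^2*(54*z - 216) + d*(81*z^2 + 675*z + 3) + 27*z^2 + 219*z + 24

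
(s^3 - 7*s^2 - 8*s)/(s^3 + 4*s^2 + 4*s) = (s^2 - 7*s - 8)/(s^2 + 4*s + 4)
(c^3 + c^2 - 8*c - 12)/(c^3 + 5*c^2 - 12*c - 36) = (c + 2)/(c + 6)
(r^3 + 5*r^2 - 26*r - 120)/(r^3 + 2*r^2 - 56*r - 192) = (r - 5)/(r - 8)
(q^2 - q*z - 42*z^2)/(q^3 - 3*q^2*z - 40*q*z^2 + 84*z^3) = 1/(q - 2*z)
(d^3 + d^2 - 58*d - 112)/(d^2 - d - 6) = (d^2 - d - 56)/(d - 3)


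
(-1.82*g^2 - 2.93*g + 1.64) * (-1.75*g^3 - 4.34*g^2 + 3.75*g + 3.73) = 3.185*g^5 + 13.0263*g^4 + 3.0212*g^3 - 24.8937*g^2 - 4.7789*g + 6.1172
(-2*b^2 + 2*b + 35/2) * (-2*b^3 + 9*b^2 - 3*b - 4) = 4*b^5 - 22*b^4 - 11*b^3 + 319*b^2/2 - 121*b/2 - 70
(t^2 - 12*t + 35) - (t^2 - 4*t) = 35 - 8*t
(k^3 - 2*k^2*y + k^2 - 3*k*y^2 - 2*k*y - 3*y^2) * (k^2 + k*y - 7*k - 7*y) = k^5 - k^4*y - 6*k^4 - 5*k^3*y^2 + 6*k^3*y - 7*k^3 - 3*k^2*y^3 + 30*k^2*y^2 + 7*k^2*y + 18*k*y^3 + 35*k*y^2 + 21*y^3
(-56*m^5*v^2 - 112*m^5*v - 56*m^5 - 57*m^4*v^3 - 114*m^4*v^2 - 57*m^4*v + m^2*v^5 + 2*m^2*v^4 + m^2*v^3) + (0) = -56*m^5*v^2 - 112*m^5*v - 56*m^5 - 57*m^4*v^3 - 114*m^4*v^2 - 57*m^4*v + m^2*v^5 + 2*m^2*v^4 + m^2*v^3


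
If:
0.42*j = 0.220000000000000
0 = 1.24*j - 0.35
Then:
No Solution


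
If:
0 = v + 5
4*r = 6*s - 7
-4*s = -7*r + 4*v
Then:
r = -46/13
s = -31/26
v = -5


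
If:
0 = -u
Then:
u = 0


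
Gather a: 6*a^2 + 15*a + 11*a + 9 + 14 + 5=6*a^2 + 26*a + 28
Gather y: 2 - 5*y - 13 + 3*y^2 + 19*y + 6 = 3*y^2 + 14*y - 5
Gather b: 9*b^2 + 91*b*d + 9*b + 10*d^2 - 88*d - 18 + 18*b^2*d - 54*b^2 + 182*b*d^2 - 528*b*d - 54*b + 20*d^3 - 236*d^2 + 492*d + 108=b^2*(18*d - 45) + b*(182*d^2 - 437*d - 45) + 20*d^3 - 226*d^2 + 404*d + 90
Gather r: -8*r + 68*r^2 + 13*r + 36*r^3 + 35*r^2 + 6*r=36*r^3 + 103*r^2 + 11*r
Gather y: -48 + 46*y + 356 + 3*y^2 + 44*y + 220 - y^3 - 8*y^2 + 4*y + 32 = -y^3 - 5*y^2 + 94*y + 560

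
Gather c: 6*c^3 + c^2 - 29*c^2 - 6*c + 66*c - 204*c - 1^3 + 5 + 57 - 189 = 6*c^3 - 28*c^2 - 144*c - 128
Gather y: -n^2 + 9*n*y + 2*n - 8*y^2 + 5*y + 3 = -n^2 + 2*n - 8*y^2 + y*(9*n + 5) + 3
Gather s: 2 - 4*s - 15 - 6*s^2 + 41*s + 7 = -6*s^2 + 37*s - 6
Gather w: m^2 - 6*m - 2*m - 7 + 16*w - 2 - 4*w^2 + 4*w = m^2 - 8*m - 4*w^2 + 20*w - 9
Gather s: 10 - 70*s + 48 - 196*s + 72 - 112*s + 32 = 162 - 378*s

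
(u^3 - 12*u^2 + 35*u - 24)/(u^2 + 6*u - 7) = (u^2 - 11*u + 24)/(u + 7)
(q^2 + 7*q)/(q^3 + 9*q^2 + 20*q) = (q + 7)/(q^2 + 9*q + 20)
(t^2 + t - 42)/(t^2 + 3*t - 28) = (t - 6)/(t - 4)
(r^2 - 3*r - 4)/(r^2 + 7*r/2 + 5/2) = 2*(r - 4)/(2*r + 5)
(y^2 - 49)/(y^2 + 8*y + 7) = (y - 7)/(y + 1)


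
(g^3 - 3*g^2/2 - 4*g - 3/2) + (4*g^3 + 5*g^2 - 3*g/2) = 5*g^3 + 7*g^2/2 - 11*g/2 - 3/2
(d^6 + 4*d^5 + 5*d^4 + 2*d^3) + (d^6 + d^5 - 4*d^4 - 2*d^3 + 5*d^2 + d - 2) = 2*d^6 + 5*d^5 + d^4 + 5*d^2 + d - 2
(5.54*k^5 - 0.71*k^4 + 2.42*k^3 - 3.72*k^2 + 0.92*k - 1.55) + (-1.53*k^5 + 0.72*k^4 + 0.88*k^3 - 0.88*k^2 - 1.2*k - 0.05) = 4.01*k^5 + 0.01*k^4 + 3.3*k^3 - 4.6*k^2 - 0.28*k - 1.6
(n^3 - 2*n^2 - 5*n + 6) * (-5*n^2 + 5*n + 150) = -5*n^5 + 15*n^4 + 165*n^3 - 355*n^2 - 720*n + 900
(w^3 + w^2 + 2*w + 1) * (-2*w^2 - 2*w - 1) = -2*w^5 - 4*w^4 - 7*w^3 - 7*w^2 - 4*w - 1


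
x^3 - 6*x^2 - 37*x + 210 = (x - 7)*(x - 5)*(x + 6)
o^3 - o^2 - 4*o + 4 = (o - 2)*(o - 1)*(o + 2)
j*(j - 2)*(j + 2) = j^3 - 4*j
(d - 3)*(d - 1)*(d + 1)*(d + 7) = d^4 + 4*d^3 - 22*d^2 - 4*d + 21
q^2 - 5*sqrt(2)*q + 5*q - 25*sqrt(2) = (q + 5)*(q - 5*sqrt(2))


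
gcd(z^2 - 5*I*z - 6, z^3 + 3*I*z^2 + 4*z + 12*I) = z - 2*I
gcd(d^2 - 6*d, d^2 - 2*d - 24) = d - 6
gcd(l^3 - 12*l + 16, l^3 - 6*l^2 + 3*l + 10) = l - 2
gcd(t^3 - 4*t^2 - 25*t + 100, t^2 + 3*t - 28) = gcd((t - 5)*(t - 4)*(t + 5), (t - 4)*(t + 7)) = t - 4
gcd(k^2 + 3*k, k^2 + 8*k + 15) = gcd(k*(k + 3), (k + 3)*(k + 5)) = k + 3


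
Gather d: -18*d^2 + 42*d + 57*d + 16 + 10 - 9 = -18*d^2 + 99*d + 17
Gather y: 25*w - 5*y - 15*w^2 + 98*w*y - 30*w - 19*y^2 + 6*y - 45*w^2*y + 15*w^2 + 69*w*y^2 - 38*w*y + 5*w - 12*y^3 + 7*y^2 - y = -12*y^3 + y^2*(69*w - 12) + y*(-45*w^2 + 60*w)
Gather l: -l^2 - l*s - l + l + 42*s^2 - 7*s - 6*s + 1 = -l^2 - l*s + 42*s^2 - 13*s + 1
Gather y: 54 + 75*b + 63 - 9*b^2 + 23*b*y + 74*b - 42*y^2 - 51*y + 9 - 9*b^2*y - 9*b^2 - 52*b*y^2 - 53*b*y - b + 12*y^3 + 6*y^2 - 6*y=-18*b^2 + 148*b + 12*y^3 + y^2*(-52*b - 36) + y*(-9*b^2 - 30*b - 57) + 126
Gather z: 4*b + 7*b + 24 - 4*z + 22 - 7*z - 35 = 11*b - 11*z + 11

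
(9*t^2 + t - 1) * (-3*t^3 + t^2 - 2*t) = -27*t^5 + 6*t^4 - 14*t^3 - 3*t^2 + 2*t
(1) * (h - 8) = h - 8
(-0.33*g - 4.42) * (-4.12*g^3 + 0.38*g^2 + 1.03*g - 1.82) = 1.3596*g^4 + 18.085*g^3 - 2.0195*g^2 - 3.952*g + 8.0444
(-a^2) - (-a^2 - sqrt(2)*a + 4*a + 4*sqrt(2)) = -4*a + sqrt(2)*a - 4*sqrt(2)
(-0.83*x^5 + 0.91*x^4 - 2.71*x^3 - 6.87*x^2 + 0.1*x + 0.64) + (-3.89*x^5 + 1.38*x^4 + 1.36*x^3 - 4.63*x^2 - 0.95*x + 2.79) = -4.72*x^5 + 2.29*x^4 - 1.35*x^3 - 11.5*x^2 - 0.85*x + 3.43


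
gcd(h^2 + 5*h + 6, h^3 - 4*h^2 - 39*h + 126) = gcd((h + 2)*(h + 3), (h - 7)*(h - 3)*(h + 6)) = 1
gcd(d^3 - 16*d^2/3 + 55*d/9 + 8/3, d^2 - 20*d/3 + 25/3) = 1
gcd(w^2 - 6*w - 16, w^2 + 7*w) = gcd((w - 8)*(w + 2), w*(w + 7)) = 1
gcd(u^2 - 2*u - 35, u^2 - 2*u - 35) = u^2 - 2*u - 35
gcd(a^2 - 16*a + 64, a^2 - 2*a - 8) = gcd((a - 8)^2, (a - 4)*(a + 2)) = 1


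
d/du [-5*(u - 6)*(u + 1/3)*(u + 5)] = -15*u^2 + 20*u/3 + 455/3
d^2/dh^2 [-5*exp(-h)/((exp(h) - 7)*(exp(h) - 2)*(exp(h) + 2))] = 5*(-16*exp(6*h) + 161*exp(5*h) - 393*exp(4*h) - 280*exp(3*h) + 328*exp(2*h) + 336*exp(h) - 784)*exp(-h)/(exp(9*h) - 21*exp(8*h) + 135*exp(7*h) - 91*exp(6*h) - 1716*exp(5*h) + 3108*exp(4*h) + 6992*exp(3*h) - 15120*exp(2*h) - 9408*exp(h) + 21952)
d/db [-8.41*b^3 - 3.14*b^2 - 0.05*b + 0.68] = -25.23*b^2 - 6.28*b - 0.05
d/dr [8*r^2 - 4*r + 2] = 16*r - 4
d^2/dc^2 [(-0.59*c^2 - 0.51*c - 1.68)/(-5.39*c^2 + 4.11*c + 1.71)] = (55.773564*c^3 + 325.472994*c^2 - 195.097518*c + 84.008016)/(156.590819*c^6 - 358.212393*c^5 + 124.107984*c^4 + 157.862223*c^3 - 39.373776*c^2 - 36.054153*c - 5.000211)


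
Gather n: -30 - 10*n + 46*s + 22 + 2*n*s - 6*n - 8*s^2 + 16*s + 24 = n*(2*s - 16) - 8*s^2 + 62*s + 16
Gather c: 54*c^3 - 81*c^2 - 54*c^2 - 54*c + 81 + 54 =54*c^3 - 135*c^2 - 54*c + 135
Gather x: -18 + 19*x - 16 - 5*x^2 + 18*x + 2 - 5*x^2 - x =-10*x^2 + 36*x - 32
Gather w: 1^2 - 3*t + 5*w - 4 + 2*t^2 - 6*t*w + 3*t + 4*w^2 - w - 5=2*t^2 + 4*w^2 + w*(4 - 6*t) - 8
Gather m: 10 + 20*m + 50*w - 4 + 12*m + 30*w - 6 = 32*m + 80*w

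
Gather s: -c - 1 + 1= -c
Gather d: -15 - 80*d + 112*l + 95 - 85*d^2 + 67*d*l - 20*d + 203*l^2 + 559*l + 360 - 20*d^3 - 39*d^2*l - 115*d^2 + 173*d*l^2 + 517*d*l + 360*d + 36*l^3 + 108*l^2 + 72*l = -20*d^3 + d^2*(-39*l - 200) + d*(173*l^2 + 584*l + 260) + 36*l^3 + 311*l^2 + 743*l + 440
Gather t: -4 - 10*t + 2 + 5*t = -5*t - 2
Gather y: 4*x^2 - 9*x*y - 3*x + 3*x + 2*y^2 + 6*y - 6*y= 4*x^2 - 9*x*y + 2*y^2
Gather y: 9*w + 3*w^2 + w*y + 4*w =3*w^2 + w*y + 13*w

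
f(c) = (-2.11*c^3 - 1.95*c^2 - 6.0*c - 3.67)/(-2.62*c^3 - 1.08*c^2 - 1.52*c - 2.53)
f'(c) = (-6.33*c^2 - 3.9*c - 6.0)/(-2.62*c^3 - 1.08*c^2 - 1.52*c - 2.53) + (7.86*c^2 + 2.16*c + 1.52)*(-2.11*c^3 - 1.95*c^2 - 6.0*c - 3.67)/(-2.62*c^3 - 1.08*c^2 - 1.52*c - 2.53)^2 = (3.5527136788005e-15*c^5 - 2.8302*c^4 - 25.0256*c^3 - 16.3473*c^2 + 1.9398*c + 9.6016)/(6.8644*c^6 + 5.6592*c^5 + 9.1312*c^4 + 16.5404*c^3 + 7.7752*c^2 + 7.6912*c + 6.4009)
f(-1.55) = 1.26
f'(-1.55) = 0.90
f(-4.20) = 0.80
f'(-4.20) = 0.02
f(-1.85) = 1.07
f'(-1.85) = 0.43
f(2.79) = 1.13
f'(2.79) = -0.16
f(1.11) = 1.71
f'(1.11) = -0.56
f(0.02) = 1.48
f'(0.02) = 1.47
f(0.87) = 1.84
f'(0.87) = -0.47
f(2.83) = 1.12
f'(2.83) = -0.15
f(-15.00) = 0.79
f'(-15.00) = -0.00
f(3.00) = 1.10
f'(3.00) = -0.14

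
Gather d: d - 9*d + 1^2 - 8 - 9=-8*d - 16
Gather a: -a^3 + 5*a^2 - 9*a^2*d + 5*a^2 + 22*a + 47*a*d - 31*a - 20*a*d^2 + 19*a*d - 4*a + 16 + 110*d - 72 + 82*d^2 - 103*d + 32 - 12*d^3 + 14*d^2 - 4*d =-a^3 + a^2*(10 - 9*d) + a*(-20*d^2 + 66*d - 13) - 12*d^3 + 96*d^2 + 3*d - 24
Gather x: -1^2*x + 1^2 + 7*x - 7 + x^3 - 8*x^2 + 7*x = x^3 - 8*x^2 + 13*x - 6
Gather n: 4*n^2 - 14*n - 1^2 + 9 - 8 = 4*n^2 - 14*n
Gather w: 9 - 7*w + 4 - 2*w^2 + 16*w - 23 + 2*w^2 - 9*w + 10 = 0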